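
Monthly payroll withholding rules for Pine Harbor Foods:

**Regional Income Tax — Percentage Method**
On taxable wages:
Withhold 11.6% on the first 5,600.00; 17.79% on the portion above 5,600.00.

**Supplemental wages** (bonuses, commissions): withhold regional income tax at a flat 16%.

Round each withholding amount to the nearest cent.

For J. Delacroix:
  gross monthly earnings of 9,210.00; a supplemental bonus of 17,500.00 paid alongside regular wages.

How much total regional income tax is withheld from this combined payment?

Regional Income Tax: taxable = 9,210.00
  649.60 + 17.79% × (9,210.00 − 5,600.00) = 649.60 + 17.79% × 3,610.00 = 1,291.82
Supplemental (16% flat on bonus): 16% × 17,500.00 = 2,800.00
Total regional income tax: 1,291.82 + 2,800.00 = 4,091.82

4,091.82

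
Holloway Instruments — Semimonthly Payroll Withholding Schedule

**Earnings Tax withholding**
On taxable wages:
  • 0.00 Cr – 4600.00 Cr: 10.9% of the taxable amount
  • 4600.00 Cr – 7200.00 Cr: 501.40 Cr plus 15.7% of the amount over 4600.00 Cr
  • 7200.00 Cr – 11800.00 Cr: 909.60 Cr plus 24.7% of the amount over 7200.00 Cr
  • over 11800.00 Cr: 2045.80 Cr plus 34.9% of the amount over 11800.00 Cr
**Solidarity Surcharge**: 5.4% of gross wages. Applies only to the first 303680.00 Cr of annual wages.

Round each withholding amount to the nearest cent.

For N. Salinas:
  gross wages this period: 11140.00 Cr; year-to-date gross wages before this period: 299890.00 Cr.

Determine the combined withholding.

2087.44 Cr

Earnings Tax: taxable = 11140.00 Cr
  909.60 Cr + 24.7% × (11140.00 Cr − 7200.00 Cr) = 909.60 Cr + 24.7% × 3940.00 Cr = 1882.78 Cr
Solidarity Surcharge: cap 303680.00 Cr − YTD 299890.00 Cr = 3790.00 Cr subject; 5.4% × 3790.00 Cr = 204.66 Cr
Total: 1882.78 Cr + 204.66 Cr = 2087.44 Cr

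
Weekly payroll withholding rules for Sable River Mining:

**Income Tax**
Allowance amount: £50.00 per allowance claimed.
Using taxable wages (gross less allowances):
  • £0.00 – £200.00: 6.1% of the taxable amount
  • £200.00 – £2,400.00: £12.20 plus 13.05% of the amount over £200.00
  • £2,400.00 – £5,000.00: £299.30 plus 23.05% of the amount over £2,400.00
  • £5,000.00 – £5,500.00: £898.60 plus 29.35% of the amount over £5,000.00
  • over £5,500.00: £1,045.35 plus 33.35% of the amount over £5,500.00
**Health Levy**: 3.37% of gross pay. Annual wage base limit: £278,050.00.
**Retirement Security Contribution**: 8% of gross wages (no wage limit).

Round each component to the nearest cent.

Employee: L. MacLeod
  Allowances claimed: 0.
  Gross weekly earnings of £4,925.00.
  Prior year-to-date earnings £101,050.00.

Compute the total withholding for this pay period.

£1,441.28

Income Tax: taxable = £4,925.00
  £299.30 + 23.05% × (£4,925.00 − £2,400.00) = £299.30 + 23.05% × £2,525.00 = £881.31
Health Levy: 3.37% × £4,925.00 = £165.97
Retirement Security Contribution: 8% × £4,925.00 = £394.00
Total: £881.31 + £165.97 + £394.00 = £1,441.28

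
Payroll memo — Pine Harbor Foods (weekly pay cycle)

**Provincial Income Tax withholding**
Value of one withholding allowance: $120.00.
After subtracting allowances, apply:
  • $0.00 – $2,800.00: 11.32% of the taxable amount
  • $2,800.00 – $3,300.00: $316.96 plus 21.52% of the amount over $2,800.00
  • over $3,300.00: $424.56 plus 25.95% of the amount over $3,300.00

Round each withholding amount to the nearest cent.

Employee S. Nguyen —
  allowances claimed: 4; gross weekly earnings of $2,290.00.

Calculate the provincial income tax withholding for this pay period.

$204.89

Provincial Income Tax: taxable = $2,290.00 − 4×$120.00 = $1,810.00
  11.32% × $1,810.00 = $204.89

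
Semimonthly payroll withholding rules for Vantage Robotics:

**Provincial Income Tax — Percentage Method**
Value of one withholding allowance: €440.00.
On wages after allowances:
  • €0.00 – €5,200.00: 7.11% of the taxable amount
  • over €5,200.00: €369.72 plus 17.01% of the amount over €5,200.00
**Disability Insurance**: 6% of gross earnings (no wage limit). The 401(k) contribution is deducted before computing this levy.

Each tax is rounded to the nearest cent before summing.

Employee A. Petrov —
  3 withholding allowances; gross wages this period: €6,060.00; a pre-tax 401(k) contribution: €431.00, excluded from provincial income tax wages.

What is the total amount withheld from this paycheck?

Provincial Income Tax: taxable = €6,060.00 − €431.00 − 3×€440.00 = €4,309.00
  7.11% × €4,309.00 = €306.37
Disability Insurance: 6% × €5,629.00 = €337.74
Total: €306.37 + €337.74 = €644.11

€644.11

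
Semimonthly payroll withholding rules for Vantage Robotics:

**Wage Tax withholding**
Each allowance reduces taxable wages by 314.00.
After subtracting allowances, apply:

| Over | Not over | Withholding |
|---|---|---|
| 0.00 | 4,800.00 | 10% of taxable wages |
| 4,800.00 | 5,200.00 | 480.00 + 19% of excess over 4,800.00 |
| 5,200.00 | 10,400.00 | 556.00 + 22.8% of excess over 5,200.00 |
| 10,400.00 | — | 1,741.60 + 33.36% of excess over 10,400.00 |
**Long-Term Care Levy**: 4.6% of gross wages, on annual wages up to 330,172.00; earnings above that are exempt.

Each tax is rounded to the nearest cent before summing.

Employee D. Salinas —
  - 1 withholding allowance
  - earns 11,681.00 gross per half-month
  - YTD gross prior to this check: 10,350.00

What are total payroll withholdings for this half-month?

2,601.52

Wage Tax: taxable = 11,681.00 − 1×314.00 = 11,367.00
  1,741.60 + 33.36% × (11,367.00 − 10,400.00) = 1,741.60 + 33.36% × 967.00 = 2,064.19
Long-Term Care Levy: 4.6% × 11,681.00 = 537.33
Total: 2,064.19 + 537.33 = 2,601.52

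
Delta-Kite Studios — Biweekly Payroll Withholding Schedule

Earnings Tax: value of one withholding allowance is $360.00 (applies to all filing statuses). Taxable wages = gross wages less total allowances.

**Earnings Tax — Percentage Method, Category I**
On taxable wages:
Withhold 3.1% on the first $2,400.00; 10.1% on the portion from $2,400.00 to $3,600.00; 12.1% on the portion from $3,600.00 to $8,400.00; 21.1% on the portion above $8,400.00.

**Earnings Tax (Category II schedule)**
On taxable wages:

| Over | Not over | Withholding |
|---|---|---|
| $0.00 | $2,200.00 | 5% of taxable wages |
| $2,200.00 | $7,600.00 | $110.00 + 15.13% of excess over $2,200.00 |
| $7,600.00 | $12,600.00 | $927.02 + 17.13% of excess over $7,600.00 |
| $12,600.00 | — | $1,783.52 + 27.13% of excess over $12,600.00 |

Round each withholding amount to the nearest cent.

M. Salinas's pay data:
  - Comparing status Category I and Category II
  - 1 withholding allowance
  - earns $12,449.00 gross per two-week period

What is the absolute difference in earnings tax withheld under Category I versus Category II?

$141.21

Earnings Tax (Category I): taxable = $12,449.00 − 1×$360.00 = $12,089.00
  $776.40 + 21.1% × ($12,089.00 − $8,400.00) = $776.40 + 21.1% × $3,689.00 = $1,554.78
Earnings Tax (Category II): taxable = $12,449.00 − 1×$360.00 = $12,089.00
  $927.02 + 17.13% × ($12,089.00 − $7,600.00) = $927.02 + 17.13% × $4,489.00 = $1,695.99
Difference: |$1,554.78 − $1,695.99| = $141.21 (higher under Category II)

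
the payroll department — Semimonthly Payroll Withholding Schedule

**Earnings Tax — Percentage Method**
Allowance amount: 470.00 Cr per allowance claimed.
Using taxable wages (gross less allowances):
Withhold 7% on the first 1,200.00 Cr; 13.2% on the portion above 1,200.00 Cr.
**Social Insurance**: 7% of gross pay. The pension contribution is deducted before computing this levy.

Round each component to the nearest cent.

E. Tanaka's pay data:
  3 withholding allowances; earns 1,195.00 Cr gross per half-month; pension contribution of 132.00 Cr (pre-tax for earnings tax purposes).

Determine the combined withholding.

Earnings Tax: taxable = 1,195.00 Cr − 132.00 Cr − 3×470.00 Cr = -347.00 Cr
  Taxable ≤ 0 → 0.00 Cr
Social Insurance: 7% × 1,063.00 Cr = 74.41 Cr
Total: 0.00 Cr + 74.41 Cr = 74.41 Cr

74.41 Cr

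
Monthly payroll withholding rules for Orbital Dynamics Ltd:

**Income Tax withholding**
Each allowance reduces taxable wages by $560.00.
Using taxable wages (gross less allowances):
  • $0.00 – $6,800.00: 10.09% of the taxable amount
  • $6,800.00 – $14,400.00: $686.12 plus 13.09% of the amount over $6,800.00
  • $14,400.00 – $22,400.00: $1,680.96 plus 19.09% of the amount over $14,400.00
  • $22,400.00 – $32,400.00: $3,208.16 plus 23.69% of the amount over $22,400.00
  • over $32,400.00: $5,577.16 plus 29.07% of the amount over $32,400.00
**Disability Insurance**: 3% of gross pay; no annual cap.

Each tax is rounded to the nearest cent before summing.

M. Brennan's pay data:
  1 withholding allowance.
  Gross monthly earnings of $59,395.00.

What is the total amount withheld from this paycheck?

Income Tax: taxable = $59,395.00 − 1×$560.00 = $58,835.00
  $5,577.16 + 29.07% × ($58,835.00 − $32,400.00) = $5,577.16 + 29.07% × $26,435.00 = $13,261.81
Disability Insurance: 3% × $59,395.00 = $1,781.85
Total: $13,261.81 + $1,781.85 = $15,043.66

$15,043.66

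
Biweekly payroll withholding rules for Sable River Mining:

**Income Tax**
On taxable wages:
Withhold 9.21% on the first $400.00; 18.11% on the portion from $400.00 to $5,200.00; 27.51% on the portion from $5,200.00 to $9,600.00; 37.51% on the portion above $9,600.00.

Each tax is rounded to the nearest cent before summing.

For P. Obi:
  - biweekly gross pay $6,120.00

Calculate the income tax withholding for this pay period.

Income Tax: taxable = $6,120.00
  $906.12 + 27.51% × ($6,120.00 − $5,200.00) = $906.12 + 27.51% × $920.00 = $1,159.21

$1,159.21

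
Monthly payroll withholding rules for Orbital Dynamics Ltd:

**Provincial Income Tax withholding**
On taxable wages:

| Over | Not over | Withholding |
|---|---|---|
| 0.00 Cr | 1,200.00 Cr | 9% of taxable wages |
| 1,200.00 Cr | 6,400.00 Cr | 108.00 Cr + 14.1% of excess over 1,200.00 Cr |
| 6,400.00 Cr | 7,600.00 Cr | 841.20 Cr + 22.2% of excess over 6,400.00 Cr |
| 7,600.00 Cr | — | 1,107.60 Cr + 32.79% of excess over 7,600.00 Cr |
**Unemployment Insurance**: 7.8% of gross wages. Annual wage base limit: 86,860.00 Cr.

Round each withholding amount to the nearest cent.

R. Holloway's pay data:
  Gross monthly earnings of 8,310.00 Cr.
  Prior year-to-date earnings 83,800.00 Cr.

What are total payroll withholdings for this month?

Provincial Income Tax: taxable = 8,310.00 Cr
  1,107.60 Cr + 32.79% × (8,310.00 Cr − 7,600.00 Cr) = 1,107.60 Cr + 32.79% × 710.00 Cr = 1,340.41 Cr
Unemployment Insurance: cap 86,860.00 Cr − YTD 83,800.00 Cr = 3,060.00 Cr subject; 7.8% × 3,060.00 Cr = 238.68 Cr
Total: 1,340.41 Cr + 238.68 Cr = 1,579.09 Cr

1,579.09 Cr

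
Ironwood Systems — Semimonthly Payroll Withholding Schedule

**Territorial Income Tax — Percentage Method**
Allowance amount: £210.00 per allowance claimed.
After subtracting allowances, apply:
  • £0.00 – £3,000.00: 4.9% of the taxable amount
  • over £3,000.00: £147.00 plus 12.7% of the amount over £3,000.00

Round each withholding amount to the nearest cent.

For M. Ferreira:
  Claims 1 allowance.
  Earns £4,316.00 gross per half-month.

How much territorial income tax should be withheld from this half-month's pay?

£287.46

Territorial Income Tax: taxable = £4,316.00 − 1×£210.00 = £4,106.00
  £147.00 + 12.7% × (£4,106.00 − £3,000.00) = £147.00 + 12.7% × £1,106.00 = £287.46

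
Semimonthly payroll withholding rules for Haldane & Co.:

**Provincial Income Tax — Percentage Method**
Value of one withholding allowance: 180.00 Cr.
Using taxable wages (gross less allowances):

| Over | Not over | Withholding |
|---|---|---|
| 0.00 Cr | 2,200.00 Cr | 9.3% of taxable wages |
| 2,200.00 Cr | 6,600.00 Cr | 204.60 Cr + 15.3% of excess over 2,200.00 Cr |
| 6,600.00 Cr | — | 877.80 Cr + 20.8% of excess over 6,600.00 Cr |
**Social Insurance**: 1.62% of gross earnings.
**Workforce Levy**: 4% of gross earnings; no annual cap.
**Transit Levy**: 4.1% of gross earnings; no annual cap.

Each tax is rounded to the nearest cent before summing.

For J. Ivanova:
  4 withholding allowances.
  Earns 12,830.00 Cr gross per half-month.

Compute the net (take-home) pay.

Provincial Income Tax: taxable = 12,830.00 Cr − 4×180.00 Cr = 12,110.00 Cr
  877.80 Cr + 20.8% × (12,110.00 Cr − 6,600.00 Cr) = 877.80 Cr + 20.8% × 5,510.00 Cr = 2,023.88 Cr
Social Insurance: 1.62% × 12,830.00 Cr = 207.85 Cr
Workforce Levy: 4% × 12,830.00 Cr = 513.20 Cr
Transit Levy: 4.1% × 12,830.00 Cr = 526.03 Cr
Total withheld: 2,023.88 Cr + 207.85 Cr + 513.20 Cr + 526.03 Cr = 3,270.96 Cr
Net pay: 12,830.00 Cr − 3,270.96 Cr = 9,559.04 Cr

9,559.04 Cr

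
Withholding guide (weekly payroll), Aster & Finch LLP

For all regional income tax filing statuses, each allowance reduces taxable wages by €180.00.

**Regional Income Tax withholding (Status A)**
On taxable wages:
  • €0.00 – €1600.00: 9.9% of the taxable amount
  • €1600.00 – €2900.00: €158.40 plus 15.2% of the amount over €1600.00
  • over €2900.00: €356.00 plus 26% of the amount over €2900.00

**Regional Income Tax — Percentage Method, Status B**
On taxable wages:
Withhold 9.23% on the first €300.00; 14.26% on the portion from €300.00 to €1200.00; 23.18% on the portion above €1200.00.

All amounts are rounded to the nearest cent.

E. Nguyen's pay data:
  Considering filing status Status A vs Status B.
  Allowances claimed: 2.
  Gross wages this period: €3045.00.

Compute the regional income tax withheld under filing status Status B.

Regional Income Tax (Status B): taxable = €3045.00 − 2×€180.00 = €2685.00
  €156.03 + 23.18% × (€2685.00 − €1200.00) = €156.03 + 23.18% × €1485.00 = €500.25

€500.25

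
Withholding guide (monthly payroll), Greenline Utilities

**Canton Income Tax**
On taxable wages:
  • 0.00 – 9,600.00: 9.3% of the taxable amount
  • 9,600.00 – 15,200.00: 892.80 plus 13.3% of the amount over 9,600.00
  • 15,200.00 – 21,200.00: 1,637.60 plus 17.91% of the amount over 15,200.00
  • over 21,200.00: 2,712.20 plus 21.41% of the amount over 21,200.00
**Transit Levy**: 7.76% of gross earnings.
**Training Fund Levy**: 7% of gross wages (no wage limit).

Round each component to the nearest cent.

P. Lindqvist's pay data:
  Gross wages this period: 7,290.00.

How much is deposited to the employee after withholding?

5,536.03

Canton Income Tax: taxable = 7,290.00
  9.3% × 7,290.00 = 677.97
Transit Levy: 7.76% × 7,290.00 = 565.70
Training Fund Levy: 7% × 7,290.00 = 510.30
Total withheld: 677.97 + 565.70 + 510.30 = 1,753.97
Net pay: 7,290.00 − 1,753.97 = 5,536.03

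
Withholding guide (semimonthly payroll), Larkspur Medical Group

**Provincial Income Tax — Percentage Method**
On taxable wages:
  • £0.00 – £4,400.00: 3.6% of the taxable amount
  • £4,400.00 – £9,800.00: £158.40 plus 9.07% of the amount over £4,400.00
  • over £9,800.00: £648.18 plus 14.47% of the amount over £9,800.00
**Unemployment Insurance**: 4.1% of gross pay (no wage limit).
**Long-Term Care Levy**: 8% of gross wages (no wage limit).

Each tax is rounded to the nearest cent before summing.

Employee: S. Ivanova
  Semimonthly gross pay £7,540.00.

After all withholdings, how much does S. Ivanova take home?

£6,184.46

Provincial Income Tax: taxable = £7,540.00
  £158.40 + 9.07% × (£7,540.00 − £4,400.00) = £158.40 + 9.07% × £3,140.00 = £443.20
Unemployment Insurance: 4.1% × £7,540.00 = £309.14
Long-Term Care Levy: 8% × £7,540.00 = £603.20
Total withheld: £443.20 + £309.14 + £603.20 = £1,355.54
Net pay: £7,540.00 − £1,355.54 = £6,184.46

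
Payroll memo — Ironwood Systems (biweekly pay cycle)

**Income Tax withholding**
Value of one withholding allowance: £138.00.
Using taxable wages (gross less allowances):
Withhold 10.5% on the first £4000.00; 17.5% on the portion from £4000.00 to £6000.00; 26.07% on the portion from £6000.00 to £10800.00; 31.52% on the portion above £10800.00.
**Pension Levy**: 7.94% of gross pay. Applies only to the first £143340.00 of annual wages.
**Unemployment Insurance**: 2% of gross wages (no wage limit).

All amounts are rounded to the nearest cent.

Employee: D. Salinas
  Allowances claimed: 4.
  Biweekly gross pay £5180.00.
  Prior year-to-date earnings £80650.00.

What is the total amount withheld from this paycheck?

Income Tax: taxable = £5180.00 − 4×£138.00 = £4628.00
  £420.00 + 17.5% × (£4628.00 − £4000.00) = £420.00 + 17.5% × £628.00 = £529.90
Pension Levy: 7.94% × £5180.00 = £411.29
Unemployment Insurance: 2% × £5180.00 = £103.60
Total: £529.90 + £411.29 + £103.60 = £1044.79

£1044.79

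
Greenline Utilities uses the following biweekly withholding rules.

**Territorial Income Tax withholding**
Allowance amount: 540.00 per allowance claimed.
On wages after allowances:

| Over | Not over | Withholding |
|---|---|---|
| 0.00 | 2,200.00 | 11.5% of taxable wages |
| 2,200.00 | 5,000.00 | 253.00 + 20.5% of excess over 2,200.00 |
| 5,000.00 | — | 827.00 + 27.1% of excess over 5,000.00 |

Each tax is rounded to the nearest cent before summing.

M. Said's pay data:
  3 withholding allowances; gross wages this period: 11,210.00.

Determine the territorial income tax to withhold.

Territorial Income Tax: taxable = 11,210.00 − 3×540.00 = 9,590.00
  827.00 + 27.1% × (9,590.00 − 5,000.00) = 827.00 + 27.1% × 4,590.00 = 2,070.89

2,070.89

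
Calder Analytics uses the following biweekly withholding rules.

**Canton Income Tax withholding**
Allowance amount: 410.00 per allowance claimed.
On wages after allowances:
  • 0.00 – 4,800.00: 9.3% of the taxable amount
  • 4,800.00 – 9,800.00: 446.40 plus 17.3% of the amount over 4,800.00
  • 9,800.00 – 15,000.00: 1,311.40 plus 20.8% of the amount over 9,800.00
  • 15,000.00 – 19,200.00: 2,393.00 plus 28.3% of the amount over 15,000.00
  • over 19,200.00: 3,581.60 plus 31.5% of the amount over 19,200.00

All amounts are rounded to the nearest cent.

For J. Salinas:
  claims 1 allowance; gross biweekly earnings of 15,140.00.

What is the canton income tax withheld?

Canton Income Tax: taxable = 15,140.00 − 1×410.00 = 14,730.00
  1,311.40 + 20.8% × (14,730.00 − 9,800.00) = 1,311.40 + 20.8% × 4,930.00 = 2,336.84

2,336.84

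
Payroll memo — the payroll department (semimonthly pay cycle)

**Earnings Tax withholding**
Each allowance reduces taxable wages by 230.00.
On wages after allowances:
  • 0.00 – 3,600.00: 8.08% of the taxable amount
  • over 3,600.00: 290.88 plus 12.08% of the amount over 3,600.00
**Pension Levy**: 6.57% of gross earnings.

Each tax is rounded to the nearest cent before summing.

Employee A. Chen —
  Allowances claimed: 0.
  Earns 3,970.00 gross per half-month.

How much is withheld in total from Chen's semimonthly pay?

596.41

Earnings Tax: taxable = 3,970.00
  290.88 + 12.08% × (3,970.00 − 3,600.00) = 290.88 + 12.08% × 370.00 = 335.58
Pension Levy: 6.57% × 3,970.00 = 260.83
Total: 335.58 + 260.83 = 596.41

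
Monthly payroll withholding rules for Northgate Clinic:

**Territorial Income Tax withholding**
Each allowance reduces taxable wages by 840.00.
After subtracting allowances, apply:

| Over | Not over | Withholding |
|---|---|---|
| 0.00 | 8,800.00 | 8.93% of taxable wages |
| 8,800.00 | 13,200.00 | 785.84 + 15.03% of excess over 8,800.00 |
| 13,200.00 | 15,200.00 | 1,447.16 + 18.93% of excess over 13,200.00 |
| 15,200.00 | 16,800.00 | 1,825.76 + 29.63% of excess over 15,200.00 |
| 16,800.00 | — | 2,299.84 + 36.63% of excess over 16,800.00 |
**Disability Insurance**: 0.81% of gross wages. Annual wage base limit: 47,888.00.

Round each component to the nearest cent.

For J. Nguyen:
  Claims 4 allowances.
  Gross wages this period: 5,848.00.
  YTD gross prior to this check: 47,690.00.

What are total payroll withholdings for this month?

223.78

Territorial Income Tax: taxable = 5,848.00 − 4×840.00 = 2,488.00
  8.93% × 2,488.00 = 222.18
Disability Insurance: cap 47,888.00 − YTD 47,690.00 = 198.00 subject; 0.81% × 198.00 = 1.60
Total: 222.18 + 1.60 = 223.78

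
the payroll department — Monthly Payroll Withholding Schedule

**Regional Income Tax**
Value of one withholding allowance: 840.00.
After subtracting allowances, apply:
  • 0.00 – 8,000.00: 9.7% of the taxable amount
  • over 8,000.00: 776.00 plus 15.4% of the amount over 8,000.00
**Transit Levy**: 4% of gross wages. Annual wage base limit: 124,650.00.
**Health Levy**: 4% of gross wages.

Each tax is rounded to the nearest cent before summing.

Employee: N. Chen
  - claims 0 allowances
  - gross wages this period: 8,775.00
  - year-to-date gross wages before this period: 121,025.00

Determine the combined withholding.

Regional Income Tax: taxable = 8,775.00
  776.00 + 15.4% × (8,775.00 − 8,000.00) = 776.00 + 15.4% × 775.00 = 895.35
Transit Levy: cap 124,650.00 − YTD 121,025.00 = 3,625.00 subject; 4% × 3,625.00 = 145.00
Health Levy: 4% × 8,775.00 = 351.00
Total: 895.35 + 145.00 + 351.00 = 1,391.35

1,391.35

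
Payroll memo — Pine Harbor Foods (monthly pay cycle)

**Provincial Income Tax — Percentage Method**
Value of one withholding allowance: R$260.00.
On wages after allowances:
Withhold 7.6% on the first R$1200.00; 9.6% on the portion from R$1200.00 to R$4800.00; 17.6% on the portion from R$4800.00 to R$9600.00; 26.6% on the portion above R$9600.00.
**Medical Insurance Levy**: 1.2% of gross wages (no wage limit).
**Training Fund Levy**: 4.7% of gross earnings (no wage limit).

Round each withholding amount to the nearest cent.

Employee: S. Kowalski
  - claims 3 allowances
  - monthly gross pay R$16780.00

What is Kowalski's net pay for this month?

Provincial Income Tax: taxable = R$16780.00 − 3×R$260.00 = R$16000.00
  R$1281.60 + 26.6% × (R$16000.00 − R$9600.00) = R$1281.60 + 26.6% × R$6400.00 = R$2984.00
Medical Insurance Levy: 1.2% × R$16780.00 = R$201.36
Training Fund Levy: 4.7% × R$16780.00 = R$788.66
Total withheld: R$2984.00 + R$201.36 + R$788.66 = R$3974.02
Net pay: R$16780.00 − R$3974.02 = R$12805.98

R$12805.98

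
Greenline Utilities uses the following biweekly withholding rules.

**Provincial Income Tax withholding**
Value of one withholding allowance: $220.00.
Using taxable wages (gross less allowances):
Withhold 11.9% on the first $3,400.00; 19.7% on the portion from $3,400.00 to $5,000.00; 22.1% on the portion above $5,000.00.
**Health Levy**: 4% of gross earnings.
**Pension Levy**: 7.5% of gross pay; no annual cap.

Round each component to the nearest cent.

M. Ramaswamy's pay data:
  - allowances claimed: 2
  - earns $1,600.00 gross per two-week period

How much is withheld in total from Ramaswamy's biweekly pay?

Provincial Income Tax: taxable = $1,600.00 − 2×$220.00 = $1,160.00
  11.9% × $1,160.00 = $138.04
Health Levy: 4% × $1,600.00 = $64.00
Pension Levy: 7.5% × $1,600.00 = $120.00
Total: $138.04 + $64.00 + $120.00 = $322.04

$322.04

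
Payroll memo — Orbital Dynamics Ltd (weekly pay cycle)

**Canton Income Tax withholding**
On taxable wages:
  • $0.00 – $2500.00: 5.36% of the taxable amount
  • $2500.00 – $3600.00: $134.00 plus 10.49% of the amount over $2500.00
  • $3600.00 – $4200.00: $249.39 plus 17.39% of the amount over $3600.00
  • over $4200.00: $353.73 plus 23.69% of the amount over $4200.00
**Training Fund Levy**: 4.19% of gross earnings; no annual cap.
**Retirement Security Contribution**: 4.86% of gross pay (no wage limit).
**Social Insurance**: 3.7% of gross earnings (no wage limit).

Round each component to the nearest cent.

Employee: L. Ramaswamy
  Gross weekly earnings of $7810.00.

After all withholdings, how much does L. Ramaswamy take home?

Canton Income Tax: taxable = $7810.00
  $353.73 + 23.69% × ($7810.00 − $4200.00) = $353.73 + 23.69% × $3610.00 = $1208.94
Training Fund Levy: 4.19% × $7810.00 = $327.24
Retirement Security Contribution: 4.86% × $7810.00 = $379.57
Social Insurance: 3.7% × $7810.00 = $288.97
Total withheld: $1208.94 + $327.24 + $379.57 + $288.97 = $2204.72
Net pay: $7810.00 − $2204.72 = $5605.28

$5605.28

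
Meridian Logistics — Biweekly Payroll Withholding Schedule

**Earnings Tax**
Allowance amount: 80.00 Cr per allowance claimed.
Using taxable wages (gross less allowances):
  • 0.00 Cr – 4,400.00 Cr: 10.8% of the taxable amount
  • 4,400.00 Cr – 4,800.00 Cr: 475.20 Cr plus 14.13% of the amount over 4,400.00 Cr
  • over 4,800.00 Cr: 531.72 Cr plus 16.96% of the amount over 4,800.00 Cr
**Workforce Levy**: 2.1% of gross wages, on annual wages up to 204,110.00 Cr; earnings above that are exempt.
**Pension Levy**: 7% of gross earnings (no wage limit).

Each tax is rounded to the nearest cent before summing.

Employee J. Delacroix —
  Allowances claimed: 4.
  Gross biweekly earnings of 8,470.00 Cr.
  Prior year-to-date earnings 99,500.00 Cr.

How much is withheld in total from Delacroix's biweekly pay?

1,870.65 Cr

Earnings Tax: taxable = 8,470.00 Cr − 4×80.00 Cr = 8,150.00 Cr
  531.72 Cr + 16.96% × (8,150.00 Cr − 4,800.00 Cr) = 531.72 Cr + 16.96% × 3,350.00 Cr = 1,099.88 Cr
Workforce Levy: 2.1% × 8,470.00 Cr = 177.87 Cr
Pension Levy: 7% × 8,470.00 Cr = 592.90 Cr
Total: 1,099.88 Cr + 177.87 Cr + 592.90 Cr = 1,870.65 Cr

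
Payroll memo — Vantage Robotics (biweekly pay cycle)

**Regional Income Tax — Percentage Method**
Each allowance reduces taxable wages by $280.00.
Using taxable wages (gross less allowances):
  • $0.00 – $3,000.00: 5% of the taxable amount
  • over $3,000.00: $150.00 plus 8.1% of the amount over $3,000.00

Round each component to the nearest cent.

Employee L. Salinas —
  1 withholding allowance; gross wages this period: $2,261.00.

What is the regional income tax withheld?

Regional Income Tax: taxable = $2,261.00 − 1×$280.00 = $1,981.00
  5% × $1,981.00 = $99.05

$99.05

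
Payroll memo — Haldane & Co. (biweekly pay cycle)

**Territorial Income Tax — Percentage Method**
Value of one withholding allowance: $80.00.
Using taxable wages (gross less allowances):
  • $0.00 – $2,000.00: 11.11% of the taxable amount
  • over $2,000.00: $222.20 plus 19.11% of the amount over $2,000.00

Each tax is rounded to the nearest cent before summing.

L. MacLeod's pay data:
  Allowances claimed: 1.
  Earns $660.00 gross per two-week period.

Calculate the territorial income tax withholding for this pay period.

$64.44

Territorial Income Tax: taxable = $660.00 − 1×$80.00 = $580.00
  11.11% × $580.00 = $64.44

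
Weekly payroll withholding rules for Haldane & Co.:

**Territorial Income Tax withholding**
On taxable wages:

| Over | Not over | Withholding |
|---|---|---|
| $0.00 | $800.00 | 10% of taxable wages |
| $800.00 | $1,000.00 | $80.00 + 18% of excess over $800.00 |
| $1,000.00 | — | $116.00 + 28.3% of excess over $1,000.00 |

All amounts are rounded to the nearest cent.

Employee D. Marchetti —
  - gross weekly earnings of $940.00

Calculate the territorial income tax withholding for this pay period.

$105.20

Territorial Income Tax: taxable = $940.00
  $80.00 + 18% × ($940.00 − $800.00) = $80.00 + 18% × $140.00 = $105.20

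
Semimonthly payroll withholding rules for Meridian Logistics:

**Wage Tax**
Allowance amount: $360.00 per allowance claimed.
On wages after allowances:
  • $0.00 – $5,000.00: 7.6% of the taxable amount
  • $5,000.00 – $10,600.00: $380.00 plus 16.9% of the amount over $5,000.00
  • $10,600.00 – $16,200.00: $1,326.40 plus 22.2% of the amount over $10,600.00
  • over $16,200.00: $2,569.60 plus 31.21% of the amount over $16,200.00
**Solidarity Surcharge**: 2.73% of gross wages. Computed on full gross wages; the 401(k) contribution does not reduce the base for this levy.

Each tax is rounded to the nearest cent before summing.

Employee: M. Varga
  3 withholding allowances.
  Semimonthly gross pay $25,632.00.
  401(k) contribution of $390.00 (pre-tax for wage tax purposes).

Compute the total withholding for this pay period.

$5,754.29

Wage Tax: taxable = $25,632.00 − $390.00 − 3×$360.00 = $24,162.00
  $2,569.60 + 31.21% × ($24,162.00 − $16,200.00) = $2,569.60 + 31.21% × $7,962.00 = $5,054.54
Solidarity Surcharge: 2.73% × $25,632.00 = $699.75
Total: $5,054.54 + $699.75 = $5,754.29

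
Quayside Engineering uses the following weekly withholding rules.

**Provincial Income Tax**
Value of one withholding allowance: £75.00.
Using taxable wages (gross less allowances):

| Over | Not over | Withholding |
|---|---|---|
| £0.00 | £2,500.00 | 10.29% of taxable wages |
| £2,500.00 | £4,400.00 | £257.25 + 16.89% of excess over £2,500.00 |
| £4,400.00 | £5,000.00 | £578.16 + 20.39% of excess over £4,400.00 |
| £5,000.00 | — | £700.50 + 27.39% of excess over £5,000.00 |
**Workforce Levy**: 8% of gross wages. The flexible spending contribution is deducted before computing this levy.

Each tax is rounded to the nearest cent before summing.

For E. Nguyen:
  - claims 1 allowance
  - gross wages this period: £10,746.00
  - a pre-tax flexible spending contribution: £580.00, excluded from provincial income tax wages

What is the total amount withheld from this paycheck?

£2,908.20

Provincial Income Tax: taxable = £10,746.00 − £580.00 − 1×£75.00 = £10,091.00
  £700.50 + 27.39% × (£10,091.00 − £5,000.00) = £700.50 + 27.39% × £5,091.00 = £2,094.92
Workforce Levy: 8% × £10,166.00 = £813.28
Total: £2,094.92 + £813.28 = £2,908.20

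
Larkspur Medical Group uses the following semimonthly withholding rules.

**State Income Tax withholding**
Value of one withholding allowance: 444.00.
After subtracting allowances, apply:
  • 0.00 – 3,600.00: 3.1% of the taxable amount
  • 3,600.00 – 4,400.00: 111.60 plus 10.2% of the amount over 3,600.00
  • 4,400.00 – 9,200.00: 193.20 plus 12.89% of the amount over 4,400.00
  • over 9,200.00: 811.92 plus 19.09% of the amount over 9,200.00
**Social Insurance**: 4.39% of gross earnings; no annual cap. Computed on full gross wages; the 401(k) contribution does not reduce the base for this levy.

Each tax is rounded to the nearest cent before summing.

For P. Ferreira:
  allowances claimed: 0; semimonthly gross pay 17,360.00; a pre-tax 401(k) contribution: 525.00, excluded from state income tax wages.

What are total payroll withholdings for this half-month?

State Income Tax: taxable = 17,360.00 − 525.00 = 16,835.00
  811.92 + 19.09% × (16,835.00 − 9,200.00) = 811.92 + 19.09% × 7,635.00 = 2,269.44
Social Insurance: 4.39% × 17,360.00 = 762.10
Total: 2,269.44 + 762.10 = 3,031.54

3,031.54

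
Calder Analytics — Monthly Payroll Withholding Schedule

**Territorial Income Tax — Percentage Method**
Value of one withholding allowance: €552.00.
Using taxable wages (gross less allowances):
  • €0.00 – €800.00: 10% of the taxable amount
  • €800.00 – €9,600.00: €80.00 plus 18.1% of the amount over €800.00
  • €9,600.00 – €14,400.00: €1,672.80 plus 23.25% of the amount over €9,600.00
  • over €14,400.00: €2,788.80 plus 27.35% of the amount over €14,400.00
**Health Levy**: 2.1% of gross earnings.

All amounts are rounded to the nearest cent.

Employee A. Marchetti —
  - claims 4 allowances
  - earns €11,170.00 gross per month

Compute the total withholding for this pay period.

Territorial Income Tax: taxable = €11,170.00 − 4×€552.00 = €8,962.00
  €80.00 + 18.1% × (€8,962.00 − €800.00) = €80.00 + 18.1% × €8,162.00 = €1,557.32
Health Levy: 2.1% × €11,170.00 = €234.57
Total: €1,557.32 + €234.57 = €1,791.89

€1,791.89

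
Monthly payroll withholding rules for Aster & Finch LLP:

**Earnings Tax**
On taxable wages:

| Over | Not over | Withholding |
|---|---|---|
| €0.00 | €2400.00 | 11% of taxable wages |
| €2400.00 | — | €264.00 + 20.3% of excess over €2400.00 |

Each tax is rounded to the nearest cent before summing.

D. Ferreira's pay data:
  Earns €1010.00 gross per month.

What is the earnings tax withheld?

€111.10

Earnings Tax: taxable = €1010.00
  11% × €1010.00 = €111.10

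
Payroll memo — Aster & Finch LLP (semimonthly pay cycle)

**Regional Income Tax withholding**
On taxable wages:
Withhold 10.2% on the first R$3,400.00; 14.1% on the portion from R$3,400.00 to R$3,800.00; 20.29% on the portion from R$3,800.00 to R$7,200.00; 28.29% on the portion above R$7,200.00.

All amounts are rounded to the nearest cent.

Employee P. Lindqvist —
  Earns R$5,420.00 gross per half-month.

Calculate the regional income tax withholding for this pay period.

Regional Income Tax: taxable = R$5,420.00
  R$403.20 + 20.29% × (R$5,420.00 − R$3,800.00) = R$403.20 + 20.29% × R$1,620.00 = R$731.90

R$731.90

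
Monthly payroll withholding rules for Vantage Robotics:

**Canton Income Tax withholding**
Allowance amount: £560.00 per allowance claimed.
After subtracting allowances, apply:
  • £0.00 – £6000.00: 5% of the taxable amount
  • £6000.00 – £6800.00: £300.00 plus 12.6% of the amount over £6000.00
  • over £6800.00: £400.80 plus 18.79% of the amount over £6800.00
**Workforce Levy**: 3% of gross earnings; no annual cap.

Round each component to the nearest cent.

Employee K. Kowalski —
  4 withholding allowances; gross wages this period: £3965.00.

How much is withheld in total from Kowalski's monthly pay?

£205.20

Canton Income Tax: taxable = £3965.00 − 4×£560.00 = £1725.00
  5% × £1725.00 = £86.25
Workforce Levy: 3% × £3965.00 = £118.95
Total: £86.25 + £118.95 = £205.20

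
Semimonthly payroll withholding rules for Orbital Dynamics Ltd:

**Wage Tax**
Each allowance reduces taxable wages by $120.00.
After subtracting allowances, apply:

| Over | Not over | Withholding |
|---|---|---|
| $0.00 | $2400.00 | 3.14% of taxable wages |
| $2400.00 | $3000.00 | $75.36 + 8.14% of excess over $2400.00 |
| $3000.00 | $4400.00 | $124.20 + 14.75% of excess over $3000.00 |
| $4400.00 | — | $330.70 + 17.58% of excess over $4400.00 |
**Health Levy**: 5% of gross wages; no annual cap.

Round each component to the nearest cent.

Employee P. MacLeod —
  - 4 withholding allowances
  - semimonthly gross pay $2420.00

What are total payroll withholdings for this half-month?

Wage Tax: taxable = $2420.00 − 4×$120.00 = $1940.00
  3.14% × $1940.00 = $60.92
Health Levy: 5% × $2420.00 = $121.00
Total: $60.92 + $121.00 = $181.92

$181.92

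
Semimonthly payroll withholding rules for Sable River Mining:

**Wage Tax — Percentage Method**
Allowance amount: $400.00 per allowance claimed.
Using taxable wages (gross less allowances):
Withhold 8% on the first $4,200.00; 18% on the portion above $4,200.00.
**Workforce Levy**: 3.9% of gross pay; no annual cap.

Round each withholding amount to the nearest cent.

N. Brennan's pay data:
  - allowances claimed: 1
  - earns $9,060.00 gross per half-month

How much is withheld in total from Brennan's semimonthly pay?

$1,492.14

Wage Tax: taxable = $9,060.00 − 1×$400.00 = $8,660.00
  $336.00 + 18% × ($8,660.00 − $4,200.00) = $336.00 + 18% × $4,460.00 = $1,138.80
Workforce Levy: 3.9% × $9,060.00 = $353.34
Total: $1,138.80 + $353.34 = $1,492.14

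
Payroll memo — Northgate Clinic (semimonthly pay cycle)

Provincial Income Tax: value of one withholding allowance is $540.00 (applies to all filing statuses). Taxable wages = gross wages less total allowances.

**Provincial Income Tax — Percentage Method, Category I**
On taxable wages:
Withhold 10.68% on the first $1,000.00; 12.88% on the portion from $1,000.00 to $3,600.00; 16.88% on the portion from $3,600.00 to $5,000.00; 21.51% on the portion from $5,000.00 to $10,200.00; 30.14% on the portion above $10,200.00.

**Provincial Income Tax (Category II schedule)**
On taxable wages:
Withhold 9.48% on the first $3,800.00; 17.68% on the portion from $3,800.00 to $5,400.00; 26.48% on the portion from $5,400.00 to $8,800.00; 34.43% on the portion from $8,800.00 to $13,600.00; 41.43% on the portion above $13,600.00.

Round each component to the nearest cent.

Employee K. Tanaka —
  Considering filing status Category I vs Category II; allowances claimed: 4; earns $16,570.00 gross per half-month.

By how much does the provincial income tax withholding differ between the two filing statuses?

$466.25

Provincial Income Tax (Category I): taxable = $16,570.00 − 4×$540.00 = $14,410.00
  $1,796.52 + 30.14% × ($14,410.00 − $10,200.00) = $1,796.52 + 30.14% × $4,210.00 = $3,065.41
Provincial Income Tax (Category II): taxable = $16,570.00 − 4×$540.00 = $14,410.00
  $3,196.08 + 41.43% × ($14,410.00 − $13,600.00) = $3,196.08 + 41.43% × $810.00 = $3,531.66
Difference: |$3,065.41 − $3,531.66| = $466.25 (higher under Category II)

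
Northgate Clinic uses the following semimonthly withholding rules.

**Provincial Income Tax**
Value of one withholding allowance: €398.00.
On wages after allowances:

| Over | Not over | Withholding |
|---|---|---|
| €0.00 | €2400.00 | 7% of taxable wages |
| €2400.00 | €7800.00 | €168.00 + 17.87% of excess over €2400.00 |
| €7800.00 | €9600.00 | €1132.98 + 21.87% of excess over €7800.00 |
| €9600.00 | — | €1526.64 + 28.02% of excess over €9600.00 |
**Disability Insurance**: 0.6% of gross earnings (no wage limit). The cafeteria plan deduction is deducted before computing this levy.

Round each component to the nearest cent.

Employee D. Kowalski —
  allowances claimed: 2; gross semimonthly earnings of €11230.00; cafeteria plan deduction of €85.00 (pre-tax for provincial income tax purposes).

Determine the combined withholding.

Provincial Income Tax: taxable = €11230.00 − €85.00 − 2×€398.00 = €10349.00
  €1526.64 + 28.02% × (€10349.00 − €9600.00) = €1526.64 + 28.02% × €749.00 = €1736.51
Disability Insurance: 0.6% × €11145.00 = €66.87
Total: €1736.51 + €66.87 = €1803.38

€1803.38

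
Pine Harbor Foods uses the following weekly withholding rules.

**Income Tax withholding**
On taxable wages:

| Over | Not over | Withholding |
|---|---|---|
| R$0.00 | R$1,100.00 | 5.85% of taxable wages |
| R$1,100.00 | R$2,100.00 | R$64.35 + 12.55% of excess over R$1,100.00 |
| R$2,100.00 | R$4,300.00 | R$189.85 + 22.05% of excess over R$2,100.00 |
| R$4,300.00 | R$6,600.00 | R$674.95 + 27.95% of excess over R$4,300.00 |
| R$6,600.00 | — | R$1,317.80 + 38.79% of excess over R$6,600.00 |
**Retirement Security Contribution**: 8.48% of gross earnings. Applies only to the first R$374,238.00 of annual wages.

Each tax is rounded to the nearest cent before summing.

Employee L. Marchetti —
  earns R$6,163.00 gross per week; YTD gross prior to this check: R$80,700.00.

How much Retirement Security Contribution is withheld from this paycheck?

R$522.62

Retirement Security Contribution: 8.48% × R$6,163.00 = R$522.62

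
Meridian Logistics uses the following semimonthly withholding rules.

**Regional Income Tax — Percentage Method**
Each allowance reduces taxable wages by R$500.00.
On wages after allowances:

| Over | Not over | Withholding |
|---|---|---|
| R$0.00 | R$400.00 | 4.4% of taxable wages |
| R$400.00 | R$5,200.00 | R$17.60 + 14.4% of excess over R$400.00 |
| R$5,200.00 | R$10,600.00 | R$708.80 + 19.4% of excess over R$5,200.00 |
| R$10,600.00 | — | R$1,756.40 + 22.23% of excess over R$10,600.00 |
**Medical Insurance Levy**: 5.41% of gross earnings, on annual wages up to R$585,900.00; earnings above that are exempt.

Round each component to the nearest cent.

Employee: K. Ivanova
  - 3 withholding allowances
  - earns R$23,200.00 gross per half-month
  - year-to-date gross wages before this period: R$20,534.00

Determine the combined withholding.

R$5,479.05

Regional Income Tax: taxable = R$23,200.00 − 3×R$500.00 = R$21,700.00
  R$1,756.40 + 22.23% × (R$21,700.00 − R$10,600.00) = R$1,756.40 + 22.23% × R$11,100.00 = R$4,223.93
Medical Insurance Levy: 5.41% × R$23,200.00 = R$1,255.12
Total: R$4,223.93 + R$1,255.12 = R$5,479.05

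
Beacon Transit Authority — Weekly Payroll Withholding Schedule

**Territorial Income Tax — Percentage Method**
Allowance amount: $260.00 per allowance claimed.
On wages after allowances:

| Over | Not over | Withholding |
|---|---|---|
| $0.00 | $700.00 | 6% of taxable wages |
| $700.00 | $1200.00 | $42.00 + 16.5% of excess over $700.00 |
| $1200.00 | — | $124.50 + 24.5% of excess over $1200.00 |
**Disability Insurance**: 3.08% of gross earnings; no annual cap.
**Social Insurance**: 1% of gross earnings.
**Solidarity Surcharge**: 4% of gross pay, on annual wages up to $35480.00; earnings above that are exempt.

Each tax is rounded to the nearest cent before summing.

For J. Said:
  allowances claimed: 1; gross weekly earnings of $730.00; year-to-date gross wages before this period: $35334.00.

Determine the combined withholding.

$63.82

Territorial Income Tax: taxable = $730.00 − 1×$260.00 = $470.00
  6% × $470.00 = $28.20
Disability Insurance: 3.08% × $730.00 = $22.48
Social Insurance: 1% × $730.00 = $7.30
Solidarity Surcharge: cap $35480.00 − YTD $35334.00 = $146.00 subject; 4% × $146.00 = $5.84
Total: $28.20 + $22.48 + $7.30 + $5.84 = $63.82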